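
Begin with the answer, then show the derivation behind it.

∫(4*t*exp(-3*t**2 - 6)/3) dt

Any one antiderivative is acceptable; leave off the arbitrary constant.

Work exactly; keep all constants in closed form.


The answer is -2*exp(-3*t**2 - 6)/9.
Step 1. Substitute u = t**2 + 2, turning ∫(4*t*exp(-3*t**2 - 6)/3) dt into ∫(2*exp(-3*u)/3) du: now ∫(2*exp(-3*u)/3) du.
Step 2. Evaluate the standard form: now -2*exp(-3*u)/9.
Step 3. Substitute back u = t**2 + 2: now -2*exp(-3*t**2 - 6)/9.
Answer: -2*exp(-3*t**2 - 6)/9.


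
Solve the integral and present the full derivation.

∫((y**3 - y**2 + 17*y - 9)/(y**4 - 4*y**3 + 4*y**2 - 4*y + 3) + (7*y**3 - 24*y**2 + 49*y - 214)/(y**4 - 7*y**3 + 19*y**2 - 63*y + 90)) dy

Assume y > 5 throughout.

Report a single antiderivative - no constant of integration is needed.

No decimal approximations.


Step 1. Rewrite: now ∫((y**3 - y**2 + 17*y - 9)/(y**4 - 4*y**3 + 4*y**2 - 4*y + 3)) dy + ∫((7*y**3 - 24*y**2 + 49*y - 214)/(y**4 - 7*y**3 + 19*y**2 - 63*y + 90)) dy.
Step 2. Decompose ∫((y**3 - y**2 + 17*y - 9)/(y**4 - 4*y**3 + 4*y**2 - 4*y + 3)) dy by partial fractions, (y**3 - y**2 + 17*y - 9)/(y**4 - 4*y**3 + 4*y**2 - 4*y + 3) = -4/(y**2 + 1) - 2/(y - 1) + 3/(y - 3): now ∫((7*y**3 - 24*y**2 + 49*y - 214)/(y**4 - 7*y**3 + 19*y**2 - 63*y + 90)) dy + ∫(3/(y - 3)) dy + ∫(-2/(y - 1)) dy + ∫(-4/(y**2 + 1)) dy.
Step 3. Evaluate the standard form [assuming y > 1]: now -2*log(y - 1) + ∫((7*y**3 - 24*y**2 + 49*y - 214)/(y**4 - 7*y**3 + 19*y**2 - 63*y + 90)) dy + ∫(3/(y - 3)) dy + ∫(-4/(y**2 + 1)) dy.
Step 4. Evaluate the standard form [assuming y > 3]: now 3*log(y - 3) - 2*log(y - 1) + ∫((7*y**3 - 24*y**2 + 49*y - 214)/(y**4 - 7*y**3 + 19*y**2 - 63*y + 90)) dy + ∫(-4/(y**2 + 1)) dy.
Step 5. Evaluate the standard form: now 3*log(y - 3) - 2*log(y - 1) - 4*atan(y) + ∫((7*y**3 - 24*y**2 + 49*y - 214)/(y**4 - 7*y**3 + 19*y**2 - 63*y + 90)) dy.
Step 6. Decompose ∫((7*y**3 - 24*y**2 + 49*y - 214)/(y**4 - 7*y**3 + 19*y**2 - 63*y + 90)) dy by partial fractions, (7*y**3 - 24*y**2 + 49*y - 214)/(y**4 - 7*y**3 + 19*y**2 - 63*y + 90) = 2/(y**2 + 9) + 4/(y - 2) + 3/(y - 5): now 3*log(y - 3) - 2*log(y - 1) - 4*atan(y) + ∫(3/(y - 5)) dy + ∫(4/(y - 2)) dy + ∫(2/(y**2 + 9)) dy.
Step 7. Evaluate the standard form [assuming y > 2]: now 3*log(y - 3) + 4*log(y - 2) - 2*log(y - 1) - 4*atan(y) + ∫(3/(y - 5)) dy + ∫(2/(y**2 + 9)) dy.
Step 8. Evaluate the standard form [assuming y > 5]: now 3*log(y - 5) + 3*log(y - 3) + 4*log(y - 2) - 2*log(y - 1) - 4*atan(y) + ∫(2/(y**2 + 9)) dy.
Step 9. Evaluate the standard form: now 3*log(y - 5) + 3*log(y - 3) + 4*log(y - 2) - 2*log(y - 1) + 2*atan(y/3)/3 - 4*atan(y).
Answer: 3*log(y - 5) + 3*log(y - 3) + 4*log(y - 2) - 2*log(y - 1) + 2*atan(y/3)/3 - 4*atan(y).


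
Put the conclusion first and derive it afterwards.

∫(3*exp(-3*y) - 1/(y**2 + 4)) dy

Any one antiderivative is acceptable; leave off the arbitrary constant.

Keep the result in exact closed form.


The answer is -atan(y/2)/2 - exp(-3*y).
Step 1. Rewrite: now ∫(-1/(y**2 + 4)) dy + ∫(3*exp(-3*y)) dy.
Step 2. Evaluate the standard form: now -atan(y/2)/2 + ∫(3*exp(-3*y)) dy.
Step 3. Evaluate the standard form: now -atan(y/2)/2 - exp(-3*y).
Answer: -atan(y/2)/2 - exp(-3*y).


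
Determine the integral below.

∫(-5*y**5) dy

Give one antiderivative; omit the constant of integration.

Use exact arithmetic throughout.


Answer: -5*y**6/6.


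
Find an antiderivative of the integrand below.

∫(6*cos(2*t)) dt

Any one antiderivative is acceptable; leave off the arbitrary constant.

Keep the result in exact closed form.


Answer: 3*sin(2*t).


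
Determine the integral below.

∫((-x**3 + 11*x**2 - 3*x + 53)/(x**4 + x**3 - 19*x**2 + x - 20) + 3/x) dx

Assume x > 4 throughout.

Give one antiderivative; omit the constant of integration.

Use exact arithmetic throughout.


Answer: 3*log(x) + log(x - 4) - 2*log(x + 5) - 2*atan(x).


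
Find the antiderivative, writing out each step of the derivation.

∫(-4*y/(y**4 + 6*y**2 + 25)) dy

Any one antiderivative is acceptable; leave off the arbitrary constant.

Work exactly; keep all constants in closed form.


Step 1. Substitute u = y**2 + 3, turning ∫(-4*y/(y**4 + 6*y**2 + 25)) dy into ∫(-2/(u**2 + 16)) du: now ∫(-2/(u**2 + 16)) du.
Step 2. Evaluate the standard form: now -atan(u/4)/2.
Step 3. Substitute back u = y**2 + 3: now -atan(y**2/4 + 3/4)/2.
Answer: -atan(y**2/4 + 3/4)/2.


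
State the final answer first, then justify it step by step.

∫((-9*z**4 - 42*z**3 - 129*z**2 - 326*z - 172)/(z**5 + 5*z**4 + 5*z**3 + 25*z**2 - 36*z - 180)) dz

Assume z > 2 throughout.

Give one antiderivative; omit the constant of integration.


The answer is -5*log(z - 2) - log(z + 2) - 3*log(z + 5) - 4*atan(z/3)/3.
Step 1. Decompose ∫((-9*z**4 - 42*z**3 - 129*z**2 - 326*z - 172)/(z**5 + 5*z**4 + 5*z**3 + 25*z**2 - 36*z - 180)) dz by partial fractions, (-9*z**4 - 42*z**3 - 129*z**2 - 326*z - 172)/(z**5 + 5*z**4 + 5*z**3 + 25*z**2 - 36*z - 180) = -4/(z**2 + 9) - 3/(z + 5) - 1/(z + 2) - 5/(z - 2): now ∫(-5/(z - 2)) dz + ∫(-1/(z + 2)) dz + ∫(-3/(z + 5)) dz + ∫(-4/(z**2 + 9)) dz.
Step 2. Evaluate the standard form [assuming z > 2]: now -5*log(z - 2) + ∫(-1/(z + 2)) dz + ∫(-3/(z + 5)) dz + ∫(-4/(z**2 + 9)) dz.
Step 3. Evaluate the standard form [assuming z > -5]: now -5*log(z - 2) - 3*log(z + 5) + ∫(-1/(z + 2)) dz + ∫(-4/(z**2 + 9)) dz.
Step 4. Evaluate the standard form [assuming z > -2]: now -5*log(z - 2) - log(z + 2) - 3*log(z + 5) + ∫(-4/(z**2 + 9)) dz.
Step 5. Evaluate the standard form: now -5*log(z - 2) - log(z + 2) - 3*log(z + 5) - 4*atan(z/3)/3.
Answer: -5*log(z - 2) - log(z + 2) - 3*log(z + 5) - 4*atan(z/3)/3.


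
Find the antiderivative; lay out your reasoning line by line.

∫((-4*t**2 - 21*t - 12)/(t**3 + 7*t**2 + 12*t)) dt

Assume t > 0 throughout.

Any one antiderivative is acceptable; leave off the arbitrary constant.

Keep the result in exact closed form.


Step 1. Decompose ∫((-4*t**2 - 21*t - 12)/(t**3 + 7*t**2 + 12*t)) dt by partial fractions, (-4*t**2 - 21*t - 12)/(t**3 + 7*t**2 + 12*t) = 2/(t + 4) - 5/(t + 3) - 1/t: now ∫(-1/t) dt + ∫(-5/(t + 3)) dt + ∫(2/(t + 4)) dt.
Step 2. Evaluate the standard form [assuming t > -3]: now -5*log(t + 3) + ∫(-1/t) dt + ∫(2/(t + 4)) dt.
Step 3. Evaluate the standard form [assuming t > -4]: now -5*log(t + 3) + 2*log(t + 4) + ∫(-1/t) dt.
Step 4. Evaluate the standard form [assuming t > 0]: now -log(t) - 5*log(t + 3) + 2*log(t + 4).
Answer: -log(t) - 5*log(t + 3) + 2*log(t + 4).


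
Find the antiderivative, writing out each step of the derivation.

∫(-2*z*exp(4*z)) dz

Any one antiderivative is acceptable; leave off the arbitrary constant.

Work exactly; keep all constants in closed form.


Step 1. Integrate ∫(-2*z*exp(4*z)) dz by parts with u = z, dv = (-2*exp(4*z)) dz, so v = -exp(4*z)/2: now -z*exp(4*z)/2 + ∫(exp(4*z)/2) dz.
Step 2. Evaluate the standard form: now -z*exp(4*z)/2 + exp(4*z)/8.
Answer: -z*exp(4*z)/2 + exp(4*z)/8.


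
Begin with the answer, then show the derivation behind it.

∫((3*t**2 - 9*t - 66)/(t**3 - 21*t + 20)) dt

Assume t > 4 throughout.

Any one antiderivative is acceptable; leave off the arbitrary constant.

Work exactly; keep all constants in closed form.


The answer is -2*log(t - 4) + 4*log(t - 1) + log(t + 5).
Step 1. Decompose ∫((3*t**2 - 9*t - 66)/(t**3 - 21*t + 20)) dt by partial fractions, (3*t**2 - 9*t - 66)/(t**3 - 21*t + 20) = 1/(t + 5) + 4/(t - 1) - 2/(t - 4): now ∫(-2/(t - 4)) dt + ∫(4/(t - 1)) dt + ∫(1/(t + 5)) dt.
Step 2. Evaluate the standard form [assuming t > -5]: now log(t + 5) + ∫(-2/(t - 4)) dt + ∫(4/(t - 1)) dt.
Step 3. Evaluate the standard form [assuming t > 4]: now -2*log(t - 4) + log(t + 5) + ∫(4/(t - 1)) dt.
Step 4. Evaluate the standard form [assuming t > 1]: now -2*log(t - 4) + 4*log(t - 1) + log(t + 5).
Answer: -2*log(t - 4) + 4*log(t - 1) + log(t + 5).


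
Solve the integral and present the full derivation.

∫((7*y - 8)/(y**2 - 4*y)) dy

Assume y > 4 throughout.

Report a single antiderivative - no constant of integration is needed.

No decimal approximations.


Step 1. Decompose ∫((7*y - 8)/(y**2 - 4*y)) dy by partial fractions, (7*y - 8)/(y**2 - 4*y) = 5/(y - 4) + 2/y: now ∫(2/y) dy + ∫(5/(y - 4)) dy.
Step 2. Evaluate the standard form [assuming y > 0]: now 2*log(y) + ∫(5/(y - 4)) dy.
Step 3. Evaluate the standard form [assuming y > 4]: now 2*log(y) + 5*log(y - 4).
Answer: 2*log(y) + 5*log(y - 4).


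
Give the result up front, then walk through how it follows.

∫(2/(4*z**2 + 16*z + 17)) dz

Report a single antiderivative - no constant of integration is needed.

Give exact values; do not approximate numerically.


The answer is atan(2*z + 4).
Step 1. Substitute u = 2*z + 4, turning ∫(2/(4*z**2 + 16*z + 17)) dz into ∫(1/(u**2 + 1)) du: now ∫(1/(u**2 + 1)) du.
Step 2. Evaluate the standard form: now atan(u).
Step 3. Substitute back u = 2*z + 4: now atan(2*z + 4).
Answer: atan(2*z + 4).


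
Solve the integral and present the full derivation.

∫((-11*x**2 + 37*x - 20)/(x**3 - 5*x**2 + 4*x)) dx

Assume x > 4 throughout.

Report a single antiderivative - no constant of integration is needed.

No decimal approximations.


Step 1. Decompose ∫((-11*x**2 + 37*x - 20)/(x**3 - 5*x**2 + 4*x)) dx by partial fractions, (-11*x**2 + 37*x - 20)/(x**3 - 5*x**2 + 4*x) = -2/(x - 1) - 4/(x - 4) - 5/x: now ∫(-5/x) dx + ∫(-4/(x - 4)) dx + ∫(-2/(x - 1)) dx.
Step 2. Evaluate the standard form [assuming x > 1]: now -2*log(x - 1) + ∫(-5/x) dx + ∫(-4/(x - 4)) dx.
Step 3. Evaluate the standard form [assuming x > 0]: now -5*log(x) - 2*log(x - 1) + ∫(-4/(x - 4)) dx.
Step 4. Evaluate the standard form [assuming x > 4]: now -5*log(x) - 4*log(x - 4) - 2*log(x - 1).
Answer: -5*log(x) - 4*log(x - 4) - 2*log(x - 1).


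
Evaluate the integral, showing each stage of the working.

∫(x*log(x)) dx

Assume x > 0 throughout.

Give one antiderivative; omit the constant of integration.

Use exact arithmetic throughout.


Step 1. Integrate ∫(x*log(x)) dx by parts with u = log(x), dv = (x) dx, so v = x**2/2 [assuming x > 0]: now x**2*log(x)/2 + ∫(-x/2) dx.
Step 2. Evaluate the standard form: now x**2*log(x)/2 - x**2/4.
Answer: x**2*log(x)/2 - x**2/4.


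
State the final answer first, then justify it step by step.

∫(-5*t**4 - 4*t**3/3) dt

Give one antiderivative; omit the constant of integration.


The answer is -t**5 - t**4/3.
Step 1. Rewrite: now ∫(-4*t**3/3) dt + ∫(-5*t**4) dt.
Step 2. Evaluate the standard form: now -t**5 + ∫(-4*t**3/3) dt.
Step 3. Evaluate the standard form: now -t**5 - t**4/3.
Answer: -t**5 - t**4/3.


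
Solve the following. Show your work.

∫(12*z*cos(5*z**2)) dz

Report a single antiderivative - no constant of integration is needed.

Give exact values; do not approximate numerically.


Step 1. Substitute u = z**2, turning ∫(12*z*cos(5*z**2)) dz into ∫(6*cos(5*u)) du: now ∫(6*cos(5*u)) du.
Step 2. Evaluate the standard form: now 6*sin(5*u)/5.
Step 3. Substitute back u = z**2: now 6*sin(5*z**2)/5.
Answer: 6*sin(5*z**2)/5.


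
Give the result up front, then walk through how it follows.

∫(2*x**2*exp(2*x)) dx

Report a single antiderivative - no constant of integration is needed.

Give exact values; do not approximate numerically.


The answer is x**2*exp(2*x) - x*exp(2*x) + exp(2*x)/2.
Step 1. Integrate ∫(2*x**2*exp(2*x)) dx by parts with u = x**2, dv = (2*exp(2*x)) dx, so v = exp(2*x): now x**2*exp(2*x) + ∫(-2*x*exp(2*x)) dx.
Step 2. Integrate ∫(-2*x*exp(2*x)) dx by parts with u = x, dv = (-2*exp(2*x)) dx, so v = -exp(2*x): now x**2*exp(2*x) - x*exp(2*x) + ∫(exp(2*x)) dx.
Step 3. Evaluate the standard form: now x**2*exp(2*x) - x*exp(2*x) + exp(2*x)/2.
Answer: x**2*exp(2*x) - x*exp(2*x) + exp(2*x)/2.


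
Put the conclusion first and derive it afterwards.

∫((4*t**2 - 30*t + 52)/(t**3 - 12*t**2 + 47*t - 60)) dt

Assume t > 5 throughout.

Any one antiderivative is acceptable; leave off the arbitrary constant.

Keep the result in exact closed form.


The answer is log(t - 5) + 4*log(t - 4) - log(t - 3).
Step 1. Decompose ∫((4*t**2 - 30*t + 52)/(t**3 - 12*t**2 + 47*t - 60)) dt by partial fractions, (4*t**2 - 30*t + 52)/(t**3 - 12*t**2 + 47*t - 60) = -1/(t - 3) + 4/(t - 4) + 1/(t - 5): now ∫(1/(t - 5)) dt + ∫(4/(t - 4)) dt + ∫(-1/(t - 3)) dt.
Step 2. Evaluate the standard form [assuming t > 4]: now 4*log(t - 4) + ∫(1/(t - 5)) dt + ∫(-1/(t - 3)) dt.
Step 3. Evaluate the standard form [assuming t > 3]: now 4*log(t - 4) - log(t - 3) + ∫(1/(t - 5)) dt.
Step 4. Evaluate the standard form [assuming t > 5]: now log(t - 5) + 4*log(t - 4) - log(t - 3).
Answer: log(t - 5) + 4*log(t - 4) - log(t - 3).


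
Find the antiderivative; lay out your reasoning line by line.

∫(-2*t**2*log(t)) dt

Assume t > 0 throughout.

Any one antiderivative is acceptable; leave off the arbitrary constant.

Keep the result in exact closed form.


Step 1. Integrate ∫(-2*t**2*log(t)) dt by parts with u = log(t), dv = (-2*t**2) dt, so v = -2*t**3/3 [assuming t > 0]: now -2*t**3*log(t)/3 + ∫(2*t**2/3) dt.
Step 2. Evaluate the standard form: now -2*t**3*log(t)/3 + 2*t**3/9.
Answer: -2*t**3*log(t)/3 + 2*t**3/9.


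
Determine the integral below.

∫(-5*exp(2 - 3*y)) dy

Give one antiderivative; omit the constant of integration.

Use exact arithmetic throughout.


Answer: 5*exp(2 - 3*y)/3.


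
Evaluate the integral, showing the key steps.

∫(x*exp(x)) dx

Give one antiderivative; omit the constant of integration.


Step 1. Integrate ∫(x*exp(x)) dx by parts with u = x, dv = (exp(x)) dx, so v = exp(x): now x*exp(x) + ∫(-exp(x)) dx.
Step 2. Evaluate the standard form: now x*exp(x) - exp(x).
Answer: x*exp(x) - exp(x).


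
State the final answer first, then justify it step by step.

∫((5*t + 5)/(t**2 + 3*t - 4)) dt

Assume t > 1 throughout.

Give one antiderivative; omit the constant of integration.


The answer is 2*log(t - 1) + 3*log(t + 4).
Step 1. Decompose ∫((5*t + 5)/(t**2 + 3*t - 4)) dt by partial fractions, (5*t + 5)/(t**2 + 3*t - 4) = 3/(t + 4) + 2/(t - 1): now ∫(2/(t - 1)) dt + ∫(3/(t + 4)) dt.
Step 2. Evaluate the standard form [assuming t > -4]: now 3*log(t + 4) + ∫(2/(t - 1)) dt.
Step 3. Evaluate the standard form [assuming t > 1]: now 2*log(t - 1) + 3*log(t + 4).
Answer: 2*log(t - 1) + 3*log(t + 4).


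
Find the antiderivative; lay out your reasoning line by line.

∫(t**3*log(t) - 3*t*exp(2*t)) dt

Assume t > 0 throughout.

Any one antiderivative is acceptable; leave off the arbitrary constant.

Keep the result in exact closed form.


Step 1. Rewrite: now ∫(-3*t*exp(2*t)) dt + ∫(t**3*log(t)) dt.
Step 2. Integrate ∫(t**3*log(t)) dt by parts with u = log(t), dv = (t**3) dt, so v = t**4/4 [assuming t > 0]: now t**4*log(t)/4 + ∫(-t**3/4) dt + ∫(-3*t*exp(2*t)) dt.
Step 3. Evaluate the standard form: now t**4*log(t)/4 - t**4/16 + ∫(-3*t*exp(2*t)) dt.
Step 4. Integrate ∫(-3*t*exp(2*t)) dt by parts with u = t, dv = (-3*exp(2*t)) dt, so v = -3*exp(2*t)/2: now t**4*log(t)/4 - t**4/16 - 3*t*exp(2*t)/2 + ∫(3*exp(2*t)/2) dt.
Step 5. Evaluate the standard form: now t**4*log(t)/4 - t**4/16 - 3*t*exp(2*t)/2 + 3*exp(2*t)/4.
Answer: t**4*log(t)/4 - t**4/16 - 3*t*exp(2*t)/2 + 3*exp(2*t)/4.


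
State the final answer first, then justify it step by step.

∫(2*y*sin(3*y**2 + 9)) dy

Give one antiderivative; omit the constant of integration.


The answer is -cos(3*y**2 + 9)/3.
Step 1. Substitute u = y**2 + 3, turning ∫(2*y*sin(3*y**2 + 9)) dy into ∫(sin(3*u)) du: now ∫(sin(3*u)) du.
Step 2. Evaluate the standard form: now -cos(3*u)/3.
Step 3. Substitute back u = y**2 + 3: now -cos(3*y**2 + 9)/3.
Answer: -cos(3*y**2 + 9)/3.


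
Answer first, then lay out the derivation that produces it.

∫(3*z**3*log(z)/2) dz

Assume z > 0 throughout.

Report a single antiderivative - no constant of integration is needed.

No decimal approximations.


The answer is 3*z**4*log(z)/8 - 3*z**4/32.
Step 1. Integrate ∫(3*z**3*log(z)/2) dz by parts with u = log(z), dv = (3*z**3/2) dz, so v = 3*z**4/8 [assuming z > 0]: now 3*z**4*log(z)/8 + ∫(-3*z**3/8) dz.
Step 2. Evaluate the standard form: now 3*z**4*log(z)/8 - 3*z**4/32.
Answer: 3*z**4*log(z)/8 - 3*z**4/32.


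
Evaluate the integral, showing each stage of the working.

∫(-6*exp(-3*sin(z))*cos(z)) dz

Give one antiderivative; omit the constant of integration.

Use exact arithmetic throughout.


Step 1. Substitute u = sin(z), turning ∫(-6*exp(-3*sin(z))*cos(z)) dz into ∫(-6*exp(-3*u)) du: now ∫(-6*exp(-3*u)) du.
Step 2. Evaluate the standard form: now 2*exp(-3*u).
Step 3. Substitute back u = sin(z): now 2*exp(-3*sin(z)).
Answer: 2*exp(-3*sin(z)).


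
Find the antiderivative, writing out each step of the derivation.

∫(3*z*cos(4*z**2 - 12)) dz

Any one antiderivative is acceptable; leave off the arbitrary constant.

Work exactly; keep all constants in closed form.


Step 1. Substitute u = z**2 - 3, turning ∫(3*z*cos(4*z**2 - 12)) dz into ∫(3*cos(4*u)/2) du: now ∫(3*cos(4*u)/2) du.
Step 2. Evaluate the standard form: now 3*sin(4*u)/8.
Step 3. Substitute back u = z**2 - 3: now 3*sin(4*z**2 - 12)/8.
Answer: 3*sin(4*z**2 - 12)/8.


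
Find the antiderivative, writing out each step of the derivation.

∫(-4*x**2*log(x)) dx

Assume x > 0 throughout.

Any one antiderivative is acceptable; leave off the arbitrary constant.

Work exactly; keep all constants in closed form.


Step 1. Integrate ∫(-4*x**2*log(x)) dx by parts with u = log(x), dv = (-4*x**2) dx, so v = -4*x**3/3 [assuming x > 0]: now -4*x**3*log(x)/3 + ∫(4*x**2/3) dx.
Step 2. Evaluate the standard form: now -4*x**3*log(x)/3 + 4*x**3/9.
Answer: -4*x**3*log(x)/3 + 4*x**3/9.


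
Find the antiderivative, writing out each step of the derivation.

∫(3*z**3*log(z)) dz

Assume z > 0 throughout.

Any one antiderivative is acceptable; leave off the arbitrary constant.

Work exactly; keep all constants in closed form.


Step 1. Integrate ∫(3*z**3*log(z)) dz by parts with u = log(z), dv = (3*z**3) dz, so v = 3*z**4/4 [assuming z > 0]: now 3*z**4*log(z)/4 + ∫(-3*z**3/4) dz.
Step 2. Evaluate the standard form: now 3*z**4*log(z)/4 - 3*z**4/16.
Answer: 3*z**4*log(z)/4 - 3*z**4/16.


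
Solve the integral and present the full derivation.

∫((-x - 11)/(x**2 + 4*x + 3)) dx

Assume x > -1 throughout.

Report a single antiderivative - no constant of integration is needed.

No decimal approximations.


Step 1. Decompose ∫((-x - 11)/(x**2 + 4*x + 3)) dx by partial fractions, (-x - 11)/(x**2 + 4*x + 3) = 4/(x + 3) - 5/(x + 1): now ∫(-5/(x + 1)) dx + ∫(4/(x + 3)) dx.
Step 2. Evaluate the standard form [assuming x > -1]: now -5*log(x + 1) + ∫(4/(x + 3)) dx.
Step 3. Evaluate the standard form [assuming x > -3]: now -5*log(x + 1) + 4*log(x + 3).
Answer: -5*log(x + 1) + 4*log(x + 3).


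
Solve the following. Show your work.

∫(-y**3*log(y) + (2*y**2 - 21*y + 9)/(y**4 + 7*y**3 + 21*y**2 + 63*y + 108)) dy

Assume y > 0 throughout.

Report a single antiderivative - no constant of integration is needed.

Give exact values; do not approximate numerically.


Step 1. Rewrite: now ∫(-y**3*log(y)) dy + ∫((2*y**2 - 21*y + 9)/(y**4 + 7*y**3 + 21*y**2 + 63*y + 108)) dy.
Step 2. Integrate ∫(-y**3*log(y)) dy by parts with u = log(y), dv = (-y**3) dy, so v = -y**4/4 [assuming y > 0]: now -y**4*log(y)/4 + ∫(y**3/4) dy + ∫((2*y**2 - 21*y + 9)/(y**4 + 7*y**3 + 21*y**2 + 63*y + 108)) dy.
Step 3. Evaluate the standard form: now -y**4*log(y)/4 + y**4/16 + ∫((2*y**2 - 21*y + 9)/(y**4 + 7*y**3 + 21*y**2 + 63*y + 108)) dy.
Step 4. Decompose ∫((2*y**2 - 21*y + 9)/(y**4 + 7*y**3 + 21*y**2 + 63*y + 108)) dy by partial fractions, (2*y**2 - 21*y + 9)/(y**4 + 7*y**3 + 21*y**2 + 63*y + 108) = -3/(y**2 + 9) - 5/(y + 4) + 5/(y + 3): now -y**4*log(y)/4 + y**4/16 + ∫(5/(y + 3)) dy + ∫(-5/(y + 4)) dy + ∫(-3/(y**2 + 9)) dy.
Step 5. Evaluate the standard form [assuming y > -4]: now -y**4*log(y)/4 + y**4/16 - 5*log(y + 4) + ∫(5/(y + 3)) dy + ∫(-3/(y**2 + 9)) dy.
Step 6. Evaluate the standard form [assuming y > -3]: now -y**4*log(y)/4 + y**4/16 + 5*log(y + 3) - 5*log(y + 4) + ∫(-3/(y**2 + 9)) dy.
Step 7. Evaluate the standard form: now -y**4*log(y)/4 + y**4/16 + 5*log(y + 3) - 5*log(y + 4) - atan(y/3).
Answer: -y**4*log(y)/4 + y**4/16 + 5*log(y + 3) - 5*log(y + 4) - atan(y/3).


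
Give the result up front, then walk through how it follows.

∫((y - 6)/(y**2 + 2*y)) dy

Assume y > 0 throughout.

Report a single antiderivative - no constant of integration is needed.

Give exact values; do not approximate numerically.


The answer is -3*log(y) + 4*log(y + 2).
Step 1. Decompose ∫((y - 6)/(y**2 + 2*y)) dy by partial fractions, (y - 6)/(y**2 + 2*y) = 4/(y + 2) - 3/y: now ∫(-3/y) dy + ∫(4/(y + 2)) dy.
Step 2. Evaluate the standard form [assuming y > 0]: now -3*log(y) + ∫(4/(y + 2)) dy.
Step 3. Evaluate the standard form [assuming y > -2]: now -3*log(y) + 4*log(y + 2).
Answer: -3*log(y) + 4*log(y + 2).


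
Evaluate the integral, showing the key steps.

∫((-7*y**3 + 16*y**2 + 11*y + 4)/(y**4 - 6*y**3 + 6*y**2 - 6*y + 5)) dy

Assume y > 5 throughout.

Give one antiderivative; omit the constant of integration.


Step 1. Decompose ∫((-7*y**3 + 16*y**2 + 11*y + 4)/(y**4 - 6*y**3 + 6*y**2 - 6*y + 5)) dy by partial fractions, (-7*y**3 + 16*y**2 + 11*y + 4)/(y**4 - 6*y**3 + 6*y**2 - 6*y + 5) = -3/(y**2 + 1) - 3/(y - 1) - 4/(y - 5): now ∫(-4/(y - 5)) dy + ∫(-3/(y - 1)) dy + ∫(-3/(y**2 + 1)) dy.
Step 2. Evaluate the standard form [assuming y > 5]: now -4*log(y - 5) + ∫(-3/(y - 1)) dy + ∫(-3/(y**2 + 1)) dy.
Step 3. Evaluate the standard form [assuming y > 1]: now -4*log(y - 5) - 3*log(y - 1) + ∫(-3/(y**2 + 1)) dy.
Step 4. Evaluate the standard form: now -4*log(y - 5) - 3*log(y - 1) - 3*atan(y).
Answer: -4*log(y - 5) - 3*log(y - 1) - 3*atan(y).


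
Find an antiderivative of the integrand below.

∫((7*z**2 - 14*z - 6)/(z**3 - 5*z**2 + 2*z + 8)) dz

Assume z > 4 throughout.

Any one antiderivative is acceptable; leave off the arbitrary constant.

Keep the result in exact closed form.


Answer: 5*log(z - 4) + log(z - 2) + log(z + 1).


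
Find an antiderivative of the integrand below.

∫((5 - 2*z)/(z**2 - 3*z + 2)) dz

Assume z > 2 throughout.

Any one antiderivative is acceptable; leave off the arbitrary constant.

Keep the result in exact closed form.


Answer: log(z - 2) - 3*log(z - 1).


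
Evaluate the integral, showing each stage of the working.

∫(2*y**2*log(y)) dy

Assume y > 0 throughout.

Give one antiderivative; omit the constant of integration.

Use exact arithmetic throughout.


Step 1. Integrate ∫(2*y**2*log(y)) dy by parts with u = log(y), dv = (2*y**2) dy, so v = 2*y**3/3 [assuming y > 0]: now 2*y**3*log(y)/3 + ∫(-2*y**2/3) dy.
Step 2. Evaluate the standard form: now 2*y**3*log(y)/3 - 2*y**3/9.
Answer: 2*y**3*log(y)/3 - 2*y**3/9.


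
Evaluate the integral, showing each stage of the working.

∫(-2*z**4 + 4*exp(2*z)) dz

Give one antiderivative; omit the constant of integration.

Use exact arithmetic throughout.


Step 1. Rewrite: now ∫(-2*z**4) dz + ∫(4*exp(2*z)) dz.
Step 2. Evaluate the standard form: now -2*z**5/5 + ∫(4*exp(2*z)) dz.
Step 3. Evaluate the standard form: now -2*z**5/5 + 2*exp(2*z).
Answer: -2*z**5/5 + 2*exp(2*z).


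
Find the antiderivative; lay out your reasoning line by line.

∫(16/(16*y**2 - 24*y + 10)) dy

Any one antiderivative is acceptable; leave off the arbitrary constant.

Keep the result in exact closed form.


Step 1. Substitute u = 3 - 4*y, turning ∫(16/(16*y**2 - 24*y + 10)) dy into ∫(-4/(u**2 + 1)) du: now ∫(-4/(u**2 + 1)) du.
Step 2. Evaluate the standard form: now -4*atan(u).
Step 3. Substitute back u = 3 - 4*y: now 4*atan(4*y - 3).
Answer: 4*atan(4*y - 3).


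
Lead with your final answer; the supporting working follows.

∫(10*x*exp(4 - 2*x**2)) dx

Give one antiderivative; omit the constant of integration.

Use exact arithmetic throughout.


The answer is -5*exp(4 - 2*x**2)/2.
Step 1. Substitute u = x**2 - 2, turning ∫(10*x*exp(4 - 2*x**2)) dx into ∫(5*exp(-2*u)) du: now ∫(5*exp(-2*u)) du.
Step 2. Evaluate the standard form: now -5*exp(-2*u)/2.
Step 3. Substitute back u = x**2 - 2: now -5*exp(4 - 2*x**2)/2.
Answer: -5*exp(4 - 2*x**2)/2.


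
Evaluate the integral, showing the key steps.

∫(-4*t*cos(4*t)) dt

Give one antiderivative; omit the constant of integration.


Step 1. Integrate ∫(-4*t*cos(4*t)) dt by parts with u = t, dv = (-4*cos(4*t)) dt, so v = -sin(4*t): now -t*sin(4*t) + ∫(sin(4*t)) dt.
Step 2. Evaluate the standard form: now -t*sin(4*t) - cos(4*t)/4.
Answer: -t*sin(4*t) - cos(4*t)/4.


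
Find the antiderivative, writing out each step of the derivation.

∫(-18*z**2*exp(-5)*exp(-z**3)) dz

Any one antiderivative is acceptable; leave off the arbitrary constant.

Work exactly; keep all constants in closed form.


Step 1. Substitute u = z**3 + 5, turning ∫(-18*z**2*exp(-5)*exp(-z**3)) dz into ∫(-6*exp(-u)) du: now ∫(-6*exp(-u)) du.
Step 2. Evaluate the standard form: now 6*exp(-u).
Step 3. Substitute back u = z**3 + 5: now 6*exp(-z**3 - 5).
Answer: 6*exp(-z**3 - 5).


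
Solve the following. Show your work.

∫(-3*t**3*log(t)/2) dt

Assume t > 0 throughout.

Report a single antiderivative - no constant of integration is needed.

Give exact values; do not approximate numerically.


Step 1. Integrate ∫(-3*t**3*log(t)/2) dt by parts with u = log(t), dv = (-3*t**3/2) dt, so v = -3*t**4/8 [assuming t > 0]: now -3*t**4*log(t)/8 + ∫(3*t**3/8) dt.
Step 2. Evaluate the standard form: now -3*t**4*log(t)/8 + 3*t**4/32.
Answer: -3*t**4*log(t)/8 + 3*t**4/32.


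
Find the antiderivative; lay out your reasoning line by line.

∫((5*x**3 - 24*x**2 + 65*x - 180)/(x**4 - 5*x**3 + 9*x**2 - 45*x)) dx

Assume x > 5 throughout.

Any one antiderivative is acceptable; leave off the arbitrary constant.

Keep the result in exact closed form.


Step 1. Decompose ∫((5*x**3 - 24*x**2 + 65*x - 180)/(x**4 - 5*x**3 + 9*x**2 - 45*x)) dx by partial fractions, (5*x**3 - 24*x**2 + 65*x - 180)/(x**4 - 5*x**3 + 9*x**2 - 45*x) = -4/(x**2 + 9) + 1/(x - 5) + 4/x: now ∫(4/x) dx + ∫(1/(x - 5)) dx + ∫(-4/(x**2 + 9)) dx.
Step 2. Evaluate the standard form [assuming x > 5]: now log(x - 5) + ∫(4/x) dx + ∫(-4/(x**2 + 9)) dx.
Step 3. Evaluate the standard form [assuming x > 0]: now 4*log(x) + log(x - 5) + ∫(-4/(x**2 + 9)) dx.
Step 4. Evaluate the standard form: now 4*log(x) + log(x - 5) - 4*atan(x/3)/3.
Answer: 4*log(x) + log(x - 5) - 4*atan(x/3)/3.


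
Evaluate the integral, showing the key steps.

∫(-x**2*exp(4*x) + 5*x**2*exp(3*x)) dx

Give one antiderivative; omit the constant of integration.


Step 1. Rewrite: now ∫(5*x**2*exp(3*x)) dx + ∫(-x**2*exp(4*x)) dx.
Step 2. Integrate ∫(-x**2*exp(4*x)) dx by parts with u = x**2, dv = (-exp(4*x)) dx, so v = -exp(4*x)/4: now -x**2*exp(4*x)/4 + ∫(x*exp(4*x)/2) dx + ∫(5*x**2*exp(3*x)) dx.
Step 3. Integrate ∫(x*exp(4*x)/2) dx by parts with u = x, dv = (exp(4*x)/2) dx, so v = exp(4*x)/8: now -x**2*exp(4*x)/4 + x*exp(4*x)/8 + ∫(5*x**2*exp(3*x)) dx + ∫(-exp(4*x)/8) dx.
Step 4. Evaluate the standard form: now -x**2*exp(4*x)/4 + x*exp(4*x)/8 - exp(4*x)/32 + ∫(5*x**2*exp(3*x)) dx.
Step 5. Integrate ∫(5*x**2*exp(3*x)) dx by parts with u = x**2, dv = (5*exp(3*x)) dx, so v = 5*exp(3*x)/3: now -x**2*exp(4*x)/4 + 5*x**2*exp(3*x)/3 + x*exp(4*x)/8 - exp(4*x)/32 + ∫(-10*x*exp(3*x)/3) dx.
Step 6. Integrate ∫(-10*x*exp(3*x)/3) dx by parts with u = x, dv = (-10*exp(3*x)/3) dx, so v = -10*exp(3*x)/9: now -x**2*exp(4*x)/4 + 5*x**2*exp(3*x)/3 + x*exp(4*x)/8 - 10*x*exp(3*x)/9 - exp(4*x)/32 + ∫(10*exp(3*x)/9) dx.
Step 7. Evaluate the standard form: now -x**2*exp(4*x)/4 + 5*x**2*exp(3*x)/3 + x*exp(4*x)/8 - 10*x*exp(3*x)/9 - exp(4*x)/32 + 10*exp(3*x)/27.
Answer: -x**2*exp(4*x)/4 + 5*x**2*exp(3*x)/3 + x*exp(4*x)/8 - 10*x*exp(3*x)/9 - exp(4*x)/32 + 10*exp(3*x)/27.


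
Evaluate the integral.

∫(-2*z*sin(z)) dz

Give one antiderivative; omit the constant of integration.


Answer: 2*z*cos(z) - 2*sin(z).


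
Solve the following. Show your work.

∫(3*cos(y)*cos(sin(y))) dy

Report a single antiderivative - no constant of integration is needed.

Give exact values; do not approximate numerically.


Step 1. Substitute u = sin(y), turning ∫(3*cos(y)*cos(sin(y))) dy into ∫(3*cos(u)) du: now ∫(3*cos(u)) du.
Step 2. Evaluate the standard form: now 3*sin(u).
Step 3. Substitute back u = sin(y): now 3*sin(sin(y)).
Answer: 3*sin(sin(y)).


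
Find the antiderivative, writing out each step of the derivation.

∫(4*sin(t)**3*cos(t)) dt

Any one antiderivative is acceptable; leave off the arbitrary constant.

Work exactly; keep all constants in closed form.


Step 1. Substitute u = sin(t), turning ∫(4*sin(t)**3*cos(t)) dt into ∫(4*u**3) du: now ∫(4*u**3) du.
Step 2. Evaluate the standard form: now u**4.
Step 3. Substitute back u = sin(t): now sin(t)**4.
Answer: sin(t)**4.


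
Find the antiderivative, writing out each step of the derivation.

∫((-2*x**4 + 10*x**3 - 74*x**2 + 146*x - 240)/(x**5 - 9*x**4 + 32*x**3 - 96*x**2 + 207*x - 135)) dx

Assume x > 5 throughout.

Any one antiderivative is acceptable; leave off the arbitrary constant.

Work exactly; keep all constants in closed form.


Step 1. Decompose ∫((-2*x**4 + 10*x**3 - 74*x**2 + 146*x - 240)/(x**5 - 9*x**4 + 32*x**3 - 96*x**2 + 207*x - 135)) dx by partial fractions, (-2*x**4 + 10*x**3 - 74*x**2 + 146*x - 240)/(x**5 - 9*x**4 + 32*x**3 - 96*x**2 + 207*x - 135) = 4/(x**2 + 9) - 2/(x - 1) + 5/(x - 3) - 5/(x - 5): now ∫(-5/(x - 5)) dx + ∫(5/(x - 3)) dx + ∫(-2/(x - 1)) dx + ∫(4/(x**2 + 9)) dx.
Step 2. Evaluate the standard form [assuming x > 5]: now -5*log(x - 5) + ∫(5/(x - 3)) dx + ∫(-2/(x - 1)) dx + ∫(4/(x**2 + 9)) dx.
Step 3. Evaluate the standard form [assuming x > 1]: now -5*log(x - 5) - 2*log(x - 1) + ∫(5/(x - 3)) dx + ∫(4/(x**2 + 9)) dx.
Step 4. Evaluate the standard form [assuming x > 3]: now -5*log(x - 5) + 5*log(x - 3) - 2*log(x - 1) + ∫(4/(x**2 + 9)) dx.
Step 5. Evaluate the standard form: now -5*log(x - 5) + 5*log(x - 3) - 2*log(x - 1) + 4*atan(x/3)/3.
Answer: -5*log(x - 5) + 5*log(x - 3) - 2*log(x - 1) + 4*atan(x/3)/3.


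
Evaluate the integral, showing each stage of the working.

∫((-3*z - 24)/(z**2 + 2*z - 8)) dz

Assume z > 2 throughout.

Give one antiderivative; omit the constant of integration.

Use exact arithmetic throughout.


Step 1. Decompose ∫((-3*z - 24)/(z**2 + 2*z - 8)) dz by partial fractions, (-3*z - 24)/(z**2 + 2*z - 8) = 2/(z + 4) - 5/(z - 2): now ∫(-5/(z - 2)) dz + ∫(2/(z + 4)) dz.
Step 2. Evaluate the standard form [assuming z > 2]: now -5*log(z - 2) + ∫(2/(z + 4)) dz.
Step 3. Evaluate the standard form [assuming z > -4]: now -5*log(z - 2) + 2*log(z + 4).
Answer: -5*log(z - 2) + 2*log(z + 4).


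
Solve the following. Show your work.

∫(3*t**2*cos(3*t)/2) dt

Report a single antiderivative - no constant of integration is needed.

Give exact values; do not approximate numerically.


Step 1. Integrate ∫(3*t**2*cos(3*t)/2) dt by parts with u = t**2, dv = (3*cos(3*t)/2) dt, so v = sin(3*t)/2: now t**2*sin(3*t)/2 + ∫(-t*sin(3*t)) dt.
Step 2. Integrate ∫(-t*sin(3*t)) dt by parts with u = t, dv = (-sin(3*t)) dt, so v = cos(3*t)/3: now t**2*sin(3*t)/2 + t*cos(3*t)/3 + ∫(-cos(3*t)/3) dt.
Step 3. Evaluate the standard form: now t**2*sin(3*t)/2 + t*cos(3*t)/3 - sin(3*t)/9.
Answer: t**2*sin(3*t)/2 + t*cos(3*t)/3 - sin(3*t)/9.


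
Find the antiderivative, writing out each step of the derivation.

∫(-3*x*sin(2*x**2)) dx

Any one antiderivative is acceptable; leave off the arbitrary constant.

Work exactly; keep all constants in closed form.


Step 1. Substitute u = x**2, turning ∫(-3*x*sin(2*x**2)) dx into ∫(-3*sin(2*u)/2) du: now ∫(-3*sin(2*u)/2) du.
Step 2. Evaluate the standard form: now 3*cos(2*u)/4.
Step 3. Substitute back u = x**2: now 3*cos(2*x**2)/4.
Answer: 3*cos(2*x**2)/4.


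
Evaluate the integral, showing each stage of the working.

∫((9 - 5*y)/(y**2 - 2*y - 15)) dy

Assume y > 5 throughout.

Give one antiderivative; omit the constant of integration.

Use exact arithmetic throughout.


Step 1. Decompose ∫((9 - 5*y)/(y**2 - 2*y - 15)) dy by partial fractions, (9 - 5*y)/(y**2 - 2*y - 15) = -3/(y + 3) - 2/(y - 5): now ∫(-2/(y - 5)) dy + ∫(-3/(y + 3)) dy.
Step 2. Evaluate the standard form [assuming y > 5]: now -2*log(y - 5) + ∫(-3/(y + 3)) dy.
Step 3. Evaluate the standard form [assuming y > -3]: now -2*log(y - 5) - 3*log(y + 3).
Answer: -2*log(y - 5) - 3*log(y + 3).


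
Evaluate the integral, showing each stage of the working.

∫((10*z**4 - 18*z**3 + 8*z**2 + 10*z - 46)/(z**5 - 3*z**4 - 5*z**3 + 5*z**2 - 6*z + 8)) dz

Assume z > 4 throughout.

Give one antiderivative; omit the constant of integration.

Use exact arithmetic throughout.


Step 1. Decompose ∫((10*z**4 - 18*z**3 + 8*z**2 + 10*z - 46)/(z**5 - 3*z**4 - 5*z**3 + 5*z**2 - 6*z + 8)) dz by partial fractions, (10*z**4 - 18*z**3 + 8*z**2 + 10*z - 46)/(z**5 - 3*z**4 - 5*z**3 + 5*z**2 - 6*z + 8) = -4/(z**2 + 1) + 3/(z + 2) + 2/(z - 1) + 5/(z - 4): now ∫(5/(z - 4)) dz + ∫(2/(z - 1)) dz + ∫(3/(z + 2)) dz + ∫(-4/(z**2 + 1)) dz.
Step 2. Evaluate the standard form [assuming z > 1]: now 2*log(z - 1) + ∫(5/(z - 4)) dz + ∫(3/(z + 2)) dz + ∫(-4/(z**2 + 1)) dz.
Step 3. Evaluate the standard form [assuming z > 4]: now 5*log(z - 4) + 2*log(z - 1) + ∫(3/(z + 2)) dz + ∫(-4/(z**2 + 1)) dz.
Step 4. Evaluate the standard form [assuming z > -2]: now 5*log(z - 4) + 2*log(z - 1) + 3*log(z + 2) + ∫(-4/(z**2 + 1)) dz.
Step 5. Evaluate the standard form: now 5*log(z - 4) + 2*log(z - 1) + 3*log(z + 2) - 4*atan(z).
Answer: 5*log(z - 4) + 2*log(z - 1) + 3*log(z + 2) - 4*atan(z).


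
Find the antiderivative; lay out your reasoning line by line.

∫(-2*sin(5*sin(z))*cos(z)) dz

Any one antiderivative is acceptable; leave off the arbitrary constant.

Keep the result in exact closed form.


Step 1. Substitute u = sin(z), turning ∫(-2*sin(5*sin(z))*cos(z)) dz into ∫(-2*sin(5*u)) du: now ∫(-2*sin(5*u)) du.
Step 2. Evaluate the standard form: now 2*cos(5*u)/5.
Step 3. Substitute back u = sin(z): now 2*cos(5*sin(z))/5.
Answer: 2*cos(5*sin(z))/5.


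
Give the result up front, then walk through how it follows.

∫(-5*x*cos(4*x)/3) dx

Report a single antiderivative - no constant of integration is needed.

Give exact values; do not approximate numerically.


The answer is -5*x*sin(4*x)/12 - 5*cos(4*x)/48.
Step 1. Integrate ∫(-5*x*cos(4*x)/3) dx by parts with u = x, dv = (-5*cos(4*x)/3) dx, so v = -5*sin(4*x)/12: now -5*x*sin(4*x)/12 + ∫(5*sin(4*x)/12) dx.
Step 2. Evaluate the standard form: now -5*x*sin(4*x)/12 - 5*cos(4*x)/48.
Answer: -5*x*sin(4*x)/12 - 5*cos(4*x)/48.


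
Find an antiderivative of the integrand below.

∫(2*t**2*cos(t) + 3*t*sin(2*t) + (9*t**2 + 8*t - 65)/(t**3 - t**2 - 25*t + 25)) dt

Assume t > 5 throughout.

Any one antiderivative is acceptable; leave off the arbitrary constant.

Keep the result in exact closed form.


Answer: 2*t**2*sin(t) + 4*t*cos(t) - 3*t*cos(2*t)/2 + 5*log(t - 5) + 2*log(t - 1) + 2*log(t + 5) - 4*sin(t) + 3*sin(2*t)/4.


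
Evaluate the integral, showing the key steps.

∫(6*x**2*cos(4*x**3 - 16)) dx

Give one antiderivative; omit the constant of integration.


Step 1. Substitute u = x**3 - 4, turning ∫(6*x**2*cos(4*x**3 - 16)) dx into ∫(2*cos(4*u)) du: now ∫(2*cos(4*u)) du.
Step 2. Evaluate the standard form: now sin(4*u)/2.
Step 3. Substitute back u = x**3 - 4: now sin(4*x**3 - 16)/2.
Answer: sin(4*x**3 - 16)/2.


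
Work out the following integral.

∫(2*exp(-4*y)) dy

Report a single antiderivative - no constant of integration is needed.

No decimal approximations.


Answer: -exp(-4*y)/2.


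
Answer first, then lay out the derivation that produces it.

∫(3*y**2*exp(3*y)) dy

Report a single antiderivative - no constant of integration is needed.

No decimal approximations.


The answer is y**2*exp(3*y) - 2*y*exp(3*y)/3 + 2*exp(3*y)/9.
Step 1. Integrate ∫(3*y**2*exp(3*y)) dy by parts with u = y**2, dv = (3*exp(3*y)) dy, so v = exp(3*y): now y**2*exp(3*y) + ∫(-2*y*exp(3*y)) dy.
Step 2. Integrate ∫(-2*y*exp(3*y)) dy by parts with u = y, dv = (-2*exp(3*y)) dy, so v = -2*exp(3*y)/3: now y**2*exp(3*y) - 2*y*exp(3*y)/3 + ∫(2*exp(3*y)/3) dy.
Step 3. Evaluate the standard form: now y**2*exp(3*y) - 2*y*exp(3*y)/3 + 2*exp(3*y)/9.
Answer: y**2*exp(3*y) - 2*y*exp(3*y)/3 + 2*exp(3*y)/9.


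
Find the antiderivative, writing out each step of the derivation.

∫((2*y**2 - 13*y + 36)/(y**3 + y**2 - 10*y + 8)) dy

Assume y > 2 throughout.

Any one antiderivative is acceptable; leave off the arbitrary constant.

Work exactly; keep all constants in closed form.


Step 1. Decompose ∫((2*y**2 - 13*y + 36)/(y**3 + y**2 - 10*y + 8)) dy by partial fractions, (2*y**2 - 13*y + 36)/(y**3 + y**2 - 10*y + 8) = 4/(y + 4) - 5/(y - 1) + 3/(y - 2): now ∫(3/(y - 2)) dy + ∫(-5/(y - 1)) dy + ∫(4/(y + 4)) dy.
Step 2. Evaluate the standard form [assuming y > 2]: now 3*log(y - 2) + ∫(-5/(y - 1)) dy + ∫(4/(y + 4)) dy.
Step 3. Evaluate the standard form [assuming y > -4]: now 3*log(y - 2) + 4*log(y + 4) + ∫(-5/(y - 1)) dy.
Step 4. Evaluate the standard form [assuming y > 1]: now 3*log(y - 2) - 5*log(y - 1) + 4*log(y + 4).
Answer: 3*log(y - 2) - 5*log(y - 1) + 4*log(y + 4).


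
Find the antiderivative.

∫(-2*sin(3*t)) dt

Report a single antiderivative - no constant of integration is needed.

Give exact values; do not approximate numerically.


Answer: 2*cos(3*t)/3.


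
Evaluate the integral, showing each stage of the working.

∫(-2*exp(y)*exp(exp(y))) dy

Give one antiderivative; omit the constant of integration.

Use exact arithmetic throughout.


Step 1. Substitute u = exp(y), turning ∫(-2*exp(y)*exp(exp(y))) dy into ∫(-2*exp(u)) du: now ∫(-2*exp(u)) du.
Step 2. Evaluate the standard form: now -2*exp(u).
Step 3. Substitute back u = exp(y): now -2*exp(exp(y)).
Answer: -2*exp(exp(y)).


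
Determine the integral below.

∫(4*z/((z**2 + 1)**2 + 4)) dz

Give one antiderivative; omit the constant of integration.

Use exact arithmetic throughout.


Answer: atan(z**2/2 + 1/2).


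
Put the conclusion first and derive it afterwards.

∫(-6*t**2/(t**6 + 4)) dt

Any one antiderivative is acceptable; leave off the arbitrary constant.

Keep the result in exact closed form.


The answer is -atan(t**3/2).
Step 1. Substitute u = t**3, turning ∫(-6*t**2/(t**6 + 4)) dt into ∫(-2/(u**2 + 4)) du: now ∫(-2/(u**2 + 4)) du.
Step 2. Evaluate the standard form: now -atan(u/2).
Step 3. Substitute back u = t**3: now -atan(t**3/2).
Answer: -atan(t**3/2).


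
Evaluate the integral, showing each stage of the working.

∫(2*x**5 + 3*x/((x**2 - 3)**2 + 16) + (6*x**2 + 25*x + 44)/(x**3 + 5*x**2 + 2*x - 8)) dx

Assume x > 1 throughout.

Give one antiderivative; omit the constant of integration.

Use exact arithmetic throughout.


Step 1. Rewrite: now ∫(2*x**5) dx + ∫(3*x/((x**2 - 3)**2 + 16)) dx + ∫((6*x**2 + 25*x + 44)/(x**3 + 5*x**2 + 2*x - 8)) dx.
Step 2. Evaluate the standard form: now x**6/3 + ∫(3*x/((x**2 - 3)**2 + 16)) dx + ∫((6*x**2 + 25*x + 44)/(x**3 + 5*x**2 + 2*x - 8)) dx.
Step 3. Decompose ∫((6*x**2 + 25*x + 44)/(x**3 + 5*x**2 + 2*x - 8)) dx by partial fractions, (6*x**2 + 25*x + 44)/(x**3 + 5*x**2 + 2*x - 8) = 4/(x + 4) - 3/(x + 2) + 5/(x - 1): now x**6/3 + ∫(3*x/((x**2 - 3)**2 + 16)) dx + ∫(5/(x - 1)) dx + ∫(-3/(x + 2)) dx + ∫(4/(x + 4)) dx.
Step 4. Evaluate the standard form [assuming x > -4]: now x**6/3 + 4*log(x + 4) + ∫(3*x/((x**2 - 3)**2 + 16)) dx + ∫(5/(x - 1)) dx + ∫(-3/(x + 2)) dx.
Step 5. Evaluate the standard form [assuming x > -2]: now x**6/3 - 3*log(x + 2) + 4*log(x + 4) + ∫(3*x/((x**2 - 3)**2 + 16)) dx + ∫(5/(x - 1)) dx.
Step 6. Evaluate the standard form [assuming x > 1]: now x**6/3 + 5*log(x - 1) - 3*log(x + 2) + 4*log(x + 4) + ∫(3*x/((x**2 - 3)**2 + 16)) dx.
Step 7. Substitute u = x**2 - 3, turning ∫(3*x/((x**2 - 3)**2 + 16)) dx into ∫(3/(2*(u**2 + 16))) du: now x**6/3 + 5*log(x - 1) - 3*log(x + 2) + 4*log(x + 4) + ∫(3/(2*(u**2 + 16))) du.
Step 8. Evaluate the standard form: now x**6/3 + 5*log(x - 1) - 3*log(x + 2) + 4*log(x + 4) + 3*atan(u/4)/8.
Step 9. Substitute back u = x**2 - 3: now x**6/3 + 5*log(x - 1) - 3*log(x + 2) + 4*log(x + 4) + 3*atan(x**2/4 - 3/4)/8.
Answer: x**6/3 + 5*log(x - 1) - 3*log(x + 2) + 4*log(x + 4) + 3*atan(x**2/4 - 3/4)/8.
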